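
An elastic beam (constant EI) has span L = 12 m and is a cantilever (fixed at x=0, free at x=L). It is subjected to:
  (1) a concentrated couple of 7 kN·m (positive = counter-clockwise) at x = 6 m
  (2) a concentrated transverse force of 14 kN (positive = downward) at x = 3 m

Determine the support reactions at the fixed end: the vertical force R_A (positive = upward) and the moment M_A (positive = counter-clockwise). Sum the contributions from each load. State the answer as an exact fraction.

Load 1 — applied couple M₀=7 kN·m at a=6 m (b=L-a=6):
  R_A = 0 kN
  M_A = -M₀ = -7 kN·m
Load 2 — point force P=14 kN at a=3 m (b=L-a=9):
  R_A = P = 14 kN
  M_A = Pa = 14·3 = 42 kN·m
Superposition: R_A = 14 kN, M_A = 35 kN·m

R_A = 14 kN, M_A = 35 kN·m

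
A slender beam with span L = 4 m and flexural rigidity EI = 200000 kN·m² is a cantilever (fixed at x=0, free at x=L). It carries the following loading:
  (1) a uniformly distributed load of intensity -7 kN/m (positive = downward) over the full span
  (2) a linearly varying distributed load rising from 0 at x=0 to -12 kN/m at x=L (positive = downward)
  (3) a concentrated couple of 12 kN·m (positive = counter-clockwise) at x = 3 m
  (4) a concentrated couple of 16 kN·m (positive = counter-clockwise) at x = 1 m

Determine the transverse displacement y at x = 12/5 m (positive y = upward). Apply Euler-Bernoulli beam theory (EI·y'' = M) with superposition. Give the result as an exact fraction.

Load 1 — uniform load w=-7 kN/m over full span:
  y_1 = -wx²(x²-4Lx+6L²)/(24EI) = -(-7)·(12/5)²·((12/5)²-4·4·(12/5)+6·4²)/(24·200000) = 2079/3906250 m
Load 2 — triangular load w₀=-12 kN/m (0→w₀ over full span):
  y_2 = (w₀Lx³/12-w₀L²x²/6-w₀x⁵/(120L))/EI = ((-12)·4·(12/5)³/12-(-12)·4²·(12/5)²/6-(-12)·(12/5)⁵/(120·4))/200000 = 31986/48828125 m
Load 3 — applied couple M₀=12 kN·m at a=3 m (b=L-a=1):
  y_3 = M₀x²/(2EI)  [x≤a] = 12·(12/5)²/(2·200000) = 27/156250 m
Load 4 — applied couple M₀=16 kN·m at a=1 m (b=L-a=3):
  y_4 = M₀a(2x-a)/(2EI)  [x>a] = 16·1·(2·(12/5)-1)/(2·200000) = 19/125000 m
Superposition: y = Σ y_i = 590663/390625000 m ≈ 0.001512 m

y(12/5) = 590663/390625000 m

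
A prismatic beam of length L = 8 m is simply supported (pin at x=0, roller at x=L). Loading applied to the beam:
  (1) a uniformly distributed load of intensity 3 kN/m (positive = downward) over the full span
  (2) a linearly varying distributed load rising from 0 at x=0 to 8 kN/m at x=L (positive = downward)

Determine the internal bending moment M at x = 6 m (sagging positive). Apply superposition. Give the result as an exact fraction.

Load 1 — uniform load w=3 kN/m over full span:
  M_1 = wx(L-x)/2 = 3·6·(8-6)/2 = 18 kN·m
Load 2 — triangular load w₀=8 kN/m (0→w₀ over full span):
  M_2 = w₀Lx/6 - w₀x³/(6L) = 8·8·6/6 - 8·6³/(6·8) = 28 kN·m
Superposition: M = Σ M_i = 46 kN·m ≈ 46.000000 kN·m

M(6) = 46 kN·m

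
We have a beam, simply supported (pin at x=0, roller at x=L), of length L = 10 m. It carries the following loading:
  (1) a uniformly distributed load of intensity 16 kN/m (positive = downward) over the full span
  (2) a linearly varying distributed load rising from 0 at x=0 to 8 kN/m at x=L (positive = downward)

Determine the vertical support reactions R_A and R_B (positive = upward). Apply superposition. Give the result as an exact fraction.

R_A = 280/3 kN, R_B = 320/3 kN

Load 1 — uniform load w=16 kN/m over full span:
  R_A = wL/2 = 16·10/2 = 80 kN
  R_B = wL/2 = 16·10/2 = 80 kN
Load 2 — triangular load w₀=8 kN/m (0→w₀ over full span):
  R_A = w₀L/6 = 8·10/6 = 40/3 kN
  R_B = w₀L/3 = 8·10/3 = 80/3 kN
Superposition: R_A = 280/3 kN, R_B = 320/3 kN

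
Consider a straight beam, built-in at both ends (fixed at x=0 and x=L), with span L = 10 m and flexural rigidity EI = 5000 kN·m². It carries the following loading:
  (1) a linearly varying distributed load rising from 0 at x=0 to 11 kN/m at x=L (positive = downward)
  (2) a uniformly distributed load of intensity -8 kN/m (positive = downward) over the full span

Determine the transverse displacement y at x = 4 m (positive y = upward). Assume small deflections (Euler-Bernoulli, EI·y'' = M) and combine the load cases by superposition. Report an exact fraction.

y(4) = 204/15625 m

Load 1 — triangular load w₀=11 kN/m (0→w₀ over full span):
  y_1 = -w₀x²(L-x)²(x+2L)/(120LEI) = -11·4²·(10-4)²·(4+2·10)/(120·10·5000) = -396/15625 m
Load 2 — uniform load w=-8 kN/m over full span:
  y_2 = -wx²(L-x)²/(24EI) = -(-8)·4²·(10-4)²/(24·5000) = 24/625 m
Superposition: y = Σ y_i = 204/15625 m ≈ 0.013056 m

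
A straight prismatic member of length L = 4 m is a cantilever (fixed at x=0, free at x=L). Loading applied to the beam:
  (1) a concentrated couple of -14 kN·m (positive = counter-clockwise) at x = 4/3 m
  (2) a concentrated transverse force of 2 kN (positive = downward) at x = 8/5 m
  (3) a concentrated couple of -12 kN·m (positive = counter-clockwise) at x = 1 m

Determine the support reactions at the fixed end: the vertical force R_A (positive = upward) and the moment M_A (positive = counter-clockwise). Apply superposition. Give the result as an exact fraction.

Load 1 — applied couple M₀=-14 kN·m at a=4/3 m (b=L-a=8/3):
  R_A = 0 kN
  M_A = -M₀ = -(-14) = 14 kN·m
Load 2 — point force P=2 kN at a=8/5 m (b=L-a=12/5):
  R_A = P = 2 kN
  M_A = Pa = 2·(8/5) = 16/5 kN·m
Load 3 — applied couple M₀=-12 kN·m at a=1 m (b=L-a=3):
  R_A = 0 kN
  M_A = -M₀ = -(-12) = 12 kN·m
Superposition: R_A = 2 kN, M_A = 146/5 kN·m

R_A = 2 kN, M_A = 146/5 kN·m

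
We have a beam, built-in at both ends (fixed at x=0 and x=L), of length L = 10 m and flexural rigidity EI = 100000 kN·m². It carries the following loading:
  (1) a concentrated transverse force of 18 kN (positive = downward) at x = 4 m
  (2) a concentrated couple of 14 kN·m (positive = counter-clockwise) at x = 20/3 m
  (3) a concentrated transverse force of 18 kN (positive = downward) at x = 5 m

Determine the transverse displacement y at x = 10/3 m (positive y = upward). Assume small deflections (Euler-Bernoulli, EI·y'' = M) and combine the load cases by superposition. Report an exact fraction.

Load 1 — point force P=18 kN at a=4 m (b=L-a=6):
  y_1 = -Pb²x²(3aL-(3a+b)x)/(6L³EI)  [x≤a] = -18·6²·(10/3)²·(3·4·10-(3·4+6)·(10/3))/(6·10³·100000) = -9/12500 m
Load 2 — applied couple M₀=14 kN·m at a=20/3 m (b=L-a=10/3):
  y_2 = (R_Ax³/6 - M_Ax²/2)/EI  [x≤a] with R_A=28/15, M_A=14/3 = ((28/15)·(10/3)³/6 - (14/3)·(10/3)²/2)/100000 = -7/48600 m
Load 3 — point force P=18 kN at a=5 m (b=L-a=5):
  y_3 = -Pb²x²(3aL-(3a+b)x)/(6L³EI)  [x≤a] = -18·5²·(10/3)²·(3·5·10-(3·5+5)·(10/3))/(6·10³·100000) = -1/1440 m
Superposition: y = Σ y_i = -37871/24300000 m ≈ -0.001558 m

y(10/3) = -37871/24300000 m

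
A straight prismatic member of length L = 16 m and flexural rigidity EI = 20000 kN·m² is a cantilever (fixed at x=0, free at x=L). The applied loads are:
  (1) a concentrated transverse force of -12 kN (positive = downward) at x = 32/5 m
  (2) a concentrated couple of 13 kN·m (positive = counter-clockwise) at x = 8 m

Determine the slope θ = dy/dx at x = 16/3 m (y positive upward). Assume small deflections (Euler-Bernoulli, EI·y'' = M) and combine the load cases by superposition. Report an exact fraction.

Load 1 — point force P=-12 kN at a=32/5 m (b=L-a=48/5):
  θ_1 = -Px(2a-x)/(2EI)  [x≤a] = -(-12)·(16/3)·(2·(32/5)-(16/3))/(2·20000) = 112/9375 rad
Load 2 — applied couple M₀=13 kN·m at a=8 m (b=L-a=8):
  θ_2 = M₀x/EI  [x≤a] = 13·(16/3)/20000 = 13/3750 rad
Superposition: θ = Σ θ_i = 289/18750 rad ≈ 0.015413 rad

θ(16/3) = 289/18750 rad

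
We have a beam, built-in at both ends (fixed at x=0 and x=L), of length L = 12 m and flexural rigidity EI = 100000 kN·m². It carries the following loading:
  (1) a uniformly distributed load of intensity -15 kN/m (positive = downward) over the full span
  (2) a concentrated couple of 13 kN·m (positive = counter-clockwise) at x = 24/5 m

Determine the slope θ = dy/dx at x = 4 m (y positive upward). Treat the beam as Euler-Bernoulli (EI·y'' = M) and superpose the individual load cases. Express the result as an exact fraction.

Load 1 — uniform load w=-15 kN/m over full span:
  θ_1 = -wx(L-x)(L-2x)/(12EI) = -(-15)·4·(12-4)·(12-2·4)/(12·100000) = 1/625 rad
Load 2 — applied couple M₀=13 kN·m at a=24/5 m (b=L-a=36/5):
  θ_2 = (R_Ax²/2 - M_Ax)/EI  [x≤a] with R_A=39/25, M_A=39/25 = ((39/25)·4²/2 - (39/25)·4)/100000 = 39/625000 rad
Superposition: θ = Σ θ_i = 1039/625000 rad ≈ 0.001662 rad

θ(4) = 1039/625000 rad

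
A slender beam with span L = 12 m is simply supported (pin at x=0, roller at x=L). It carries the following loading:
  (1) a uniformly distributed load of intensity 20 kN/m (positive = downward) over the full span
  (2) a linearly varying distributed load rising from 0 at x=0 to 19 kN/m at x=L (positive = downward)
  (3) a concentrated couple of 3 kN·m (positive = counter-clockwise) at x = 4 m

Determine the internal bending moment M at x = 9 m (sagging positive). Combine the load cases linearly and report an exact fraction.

Load 1 — uniform load w=20 kN/m over full span:
  M_1 = wx(L-x)/2 = 20·9·(12-9)/2 = 270 kN·m
Load 2 — triangular load w₀=19 kN/m (0→w₀ over full span):
  M_2 = w₀Lx/6 - w₀x³/(6L) = 19·12·9/6 - 19·9³/(6·12) = 1197/8 kN·m
Load 3 — applied couple M₀=3 kN·m at a=4 m (b=L-a=8):
  M_3 = M₀x/L - M₀  [x>a] = 3·9/12 - 3 = -3/4 kN·m
Superposition: M = Σ M_i = 3351/8 kN·m ≈ 418.875000 kN·m

M(9) = 3351/8 kN·m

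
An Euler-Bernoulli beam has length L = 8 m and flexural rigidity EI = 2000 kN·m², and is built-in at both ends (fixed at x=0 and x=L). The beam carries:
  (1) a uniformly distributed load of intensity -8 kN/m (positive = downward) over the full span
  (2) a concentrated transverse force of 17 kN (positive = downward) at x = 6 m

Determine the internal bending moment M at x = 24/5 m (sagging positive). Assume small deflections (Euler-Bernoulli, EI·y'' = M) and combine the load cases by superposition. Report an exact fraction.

M(24/5) = -7439/600 kN·m

Load 1 — uniform load w=-8 kN/m over full span:
  M_1 = wLx/2 - wL²/12 - wx²/2 = (-8)·8·(24/5)/2 - (-8)·8²/12 - (-8)·(24/5)²/2 = -1408/75 kN·m
Load 2 — point force P=17 kN at a=6 m (b=L-a=2):
  M_2 = Pb²(3a+b)x/L³ - Pab²/L²  [x≤a] = 17·2²·(3·6+2)·(24/5)/8³ - 17·6·2²/8² = 51/8 kN·m
Superposition: M = Σ M_i = -7439/600 kN·m ≈ -12.398333 kN·m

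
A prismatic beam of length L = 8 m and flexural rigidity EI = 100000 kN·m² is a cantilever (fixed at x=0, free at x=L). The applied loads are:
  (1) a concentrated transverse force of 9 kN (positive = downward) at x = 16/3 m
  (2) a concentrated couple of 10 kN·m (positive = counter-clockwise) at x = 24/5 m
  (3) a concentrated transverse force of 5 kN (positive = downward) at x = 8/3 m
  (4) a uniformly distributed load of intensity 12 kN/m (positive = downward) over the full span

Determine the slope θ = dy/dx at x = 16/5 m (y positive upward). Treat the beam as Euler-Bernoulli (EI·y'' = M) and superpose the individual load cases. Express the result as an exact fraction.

Load 1 — point force P=9 kN at a=16/3 m (b=L-a=8/3):
  θ_1 = -Px(2a-x)/(2EI)  [x≤a] = -9·(16/5)·(2·(16/3)-(16/5))/(2·100000) = -84/78125 rad
Load 2 — applied couple M₀=10 kN·m at a=24/5 m (b=L-a=16/5):
  θ_2 = M₀x/EI  [x≤a] = 10·(16/5)/100000 = 1/3125 rad
Load 3 — point force P=5 kN at a=8/3 m (b=L-a=16/3):
  θ_3 = -Pa²/(2EI)  [x>a] = -5·(8/3)²/(2·100000) = -1/5625 rad
Load 4 — uniform load w=12 kN/m over full span:
  θ_4 = -wx(x²-3Lx+3L²)/(6EI) = -12·(16/5)·((16/5)²-3·8·(16/5)+3·8²)/(6·100000) = -3136/390625 rad
Superposition: θ = Σ θ_i = -31504/3515625 rad ≈ -0.008961 rad

θ(16/5) = -31504/3515625 rad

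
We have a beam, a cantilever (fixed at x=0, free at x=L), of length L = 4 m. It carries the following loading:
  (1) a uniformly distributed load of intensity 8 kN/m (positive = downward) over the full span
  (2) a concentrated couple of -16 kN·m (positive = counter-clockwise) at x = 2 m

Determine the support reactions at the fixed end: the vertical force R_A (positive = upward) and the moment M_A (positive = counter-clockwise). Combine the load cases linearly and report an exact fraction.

Load 1 — uniform load w=8 kN/m over full span:
  R_A = wL = 8·4 = 32 kN
  M_A = wL²/2 = 8·4²/2 = 64 kN·m
Load 2 — applied couple M₀=-16 kN·m at a=2 m (b=L-a=2):
  R_A = 0 kN
  M_A = -M₀ = -(-16) = 16 kN·m
Superposition: R_A = 32 kN, M_A = 80 kN·m

R_A = 32 kN, M_A = 80 kN·m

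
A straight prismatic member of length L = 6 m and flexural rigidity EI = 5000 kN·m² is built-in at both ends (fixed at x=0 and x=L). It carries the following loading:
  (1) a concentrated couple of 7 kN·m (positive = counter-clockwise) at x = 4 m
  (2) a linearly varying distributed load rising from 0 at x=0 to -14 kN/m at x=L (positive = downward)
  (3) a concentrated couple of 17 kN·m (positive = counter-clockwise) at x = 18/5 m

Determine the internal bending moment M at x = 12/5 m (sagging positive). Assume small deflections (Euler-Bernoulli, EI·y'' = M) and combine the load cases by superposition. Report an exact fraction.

Load 1 — applied couple M₀=7 kN·m at a=4 m (b=L-a=2):
  M_1 = R_Ax - M_A  [x≤a] with R_A=14/9, M_A=7/3 = (14/9)·(12/5) - (7/3) = 7/5 kN·m
Load 2 — triangular load w₀=-14 kN/m (0→w₀ over full span):
  M_2 = 3w₀Lx/20 - w₀L²/30 - w₀x³/(6L) = 3·(-14)·6·(12/5)/20 - (-14)·6²/30 - (-14)·(12/5)³/(6·6) = -1008/125 kN·m
Load 3 — applied couple M₀=17 kN·m at a=18/5 m (b=L-a=12/5):
  M_3 = R_Ax - M_A  [x≤a] with R_A=102/25, M_A=136/25 = (102/25)·(12/5) - (136/25) = 544/125 kN·m
Superposition: M = Σ M_i = -289/125 kN·m ≈ -2.312000 kN·m

M(12/5) = -289/125 kN·m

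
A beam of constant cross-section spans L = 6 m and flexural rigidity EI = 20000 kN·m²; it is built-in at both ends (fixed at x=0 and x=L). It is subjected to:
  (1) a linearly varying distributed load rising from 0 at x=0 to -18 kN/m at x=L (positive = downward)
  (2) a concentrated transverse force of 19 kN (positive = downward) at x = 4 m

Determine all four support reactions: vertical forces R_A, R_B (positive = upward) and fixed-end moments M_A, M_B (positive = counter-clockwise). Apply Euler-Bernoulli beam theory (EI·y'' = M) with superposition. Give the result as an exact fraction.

R_A = -1522/135 kN, M_A = -592/45 kN·m, R_B = -3203/135 kN, M_B = 698/45 kN·m

Load 1 — triangular load w₀=-18 kN/m (0→w₀ over full span):
  R_A = 3w₀L/20 = 3·(-18)·6/20 = -81/5 kN
  M_A = w₀L²/30 = (-18)·6²/30 = -108/5 kN·m
  R_B = 7w₀L/20 = 7·(-18)·6/20 = -189/5 kN
  M_B = -w₀L²/20 = -(-18)·6²/20 = 162/5 kN·m
Load 2 — point force P=19 kN at a=4 m (b=L-a=2):
  R_A = Pb²(3a+b)/L³ = 19·2²·(3·4+2)/6³ = 133/27 kN
  M_A = Pab²/L² = 19·4·2²/6² = 76/9 kN·m
  R_B = Pa²(a+3b)/L³ = 19·4²·(4+3·2)/6³ = 380/27 kN
  M_B = -Pa²b/L² = -19·4²·2/6² = -152/9 kN·m
Superposition: R_A = -1522/135 kN, M_A = -592/45 kN·m, R_B = -3203/135 kN, M_B = 698/45 kN·m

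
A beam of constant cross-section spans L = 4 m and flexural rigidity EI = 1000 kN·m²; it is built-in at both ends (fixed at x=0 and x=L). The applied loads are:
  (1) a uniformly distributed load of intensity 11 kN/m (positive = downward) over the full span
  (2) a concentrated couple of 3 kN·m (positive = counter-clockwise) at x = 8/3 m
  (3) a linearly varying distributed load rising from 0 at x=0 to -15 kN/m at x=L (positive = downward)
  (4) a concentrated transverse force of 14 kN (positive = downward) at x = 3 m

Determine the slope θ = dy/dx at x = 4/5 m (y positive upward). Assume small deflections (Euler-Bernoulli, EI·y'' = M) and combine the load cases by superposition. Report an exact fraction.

θ(4/5) = -491/125000 rad

Load 1 — uniform load w=11 kN/m over full span:
  θ_1 = -wx(L-x)(L-2x)/(12EI) = -11·(4/5)·(4-(4/5))·(4-2·(4/5))/(12·1000) = -88/15625 rad
Load 2 — applied couple M₀=3 kN·m at a=8/3 m (b=L-a=4/3):
  θ_2 = (R_Ax²/2 - M_Ax)/EI  [x≤a] with R_A=1, M_A=1 = (1·(4/5)²/2 - 1·(4/5))/1000 = -3/6250 rad
Load 3 — triangular load w₀=-15 kN/m (0→w₀ over full span):
  θ_3 = -w₀(2x(L-x)(L-2x)(x+2L)+x²(L-x)²)/(120LEI) = -(-15)·(2·(4/5)·(4-(4/5))·(4-2·(4/5))·((4/5)+2·4)+(4/5)²·(4-(4/5))²)/(120·4·1000) = 56/15625 rad
Load 4 — point force P=14 kN at a=3 m (b=L-a=1):
  θ_4 = -Pb²x(2aL-(3a+b)x)/(2L³EI)  [x≤a] = -14·1²·(4/5)·(2·3·4-(3·3+1)·(4/5))/(2·4³·1000) = -7/5000 rad
Superposition: θ = Σ θ_i = -491/125000 rad ≈ -0.003928 rad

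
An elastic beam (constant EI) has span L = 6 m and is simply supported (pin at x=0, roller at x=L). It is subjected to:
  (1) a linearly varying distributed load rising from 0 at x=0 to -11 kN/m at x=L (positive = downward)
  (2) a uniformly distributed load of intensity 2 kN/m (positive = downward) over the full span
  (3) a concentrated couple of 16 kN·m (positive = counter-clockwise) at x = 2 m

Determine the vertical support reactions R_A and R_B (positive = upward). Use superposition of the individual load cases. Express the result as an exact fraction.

Load 1 — triangular load w₀=-11 kN/m (0→w₀ over full span):
  R_A = w₀L/6 = (-11)·6/6 = -11 kN
  R_B = w₀L/3 = (-11)·6/3 = -22 kN
Load 2 — uniform load w=2 kN/m over full span:
  R_A = wL/2 = 2·6/2 = 6 kN
  R_B = wL/2 = 2·6/2 = 6 kN
Load 3 — applied couple M₀=16 kN·m at a=2 m (b=L-a=4):
  R_A = M₀/L = 16/6 = 8/3 kN
  R_B = -M₀/L = -16/6 = -8/3 kN
Superposition: R_A = -7/3 kN, R_B = -56/3 kN

R_A = -7/3 kN, R_B = -56/3 kN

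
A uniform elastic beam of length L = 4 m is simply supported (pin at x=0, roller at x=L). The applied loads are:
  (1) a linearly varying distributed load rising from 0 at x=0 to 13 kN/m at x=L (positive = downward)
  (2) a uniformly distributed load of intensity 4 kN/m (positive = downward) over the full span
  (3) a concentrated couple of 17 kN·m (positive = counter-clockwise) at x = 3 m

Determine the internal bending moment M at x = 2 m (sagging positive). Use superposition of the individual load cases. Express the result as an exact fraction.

Load 1 — triangular load w₀=13 kN/m (0→w₀ over full span):
  M_1 = w₀Lx/6 - w₀x³/(6L) = 13·4·2/6 - 13·2³/(6·4) = 13 kN·m
Load 2 — uniform load w=4 kN/m over full span:
  M_2 = wx(L-x)/2 = 4·2·(4-2)/2 = 8 kN·m
Load 3 — applied couple M₀=17 kN·m at a=3 m (b=L-a=1):
  M_3 = M₀x/L  [x≤a] = 17·2/4 = 17/2 kN·m
Superposition: M = Σ M_i = 59/2 kN·m ≈ 29.500000 kN·m

M(2) = 59/2 kN·m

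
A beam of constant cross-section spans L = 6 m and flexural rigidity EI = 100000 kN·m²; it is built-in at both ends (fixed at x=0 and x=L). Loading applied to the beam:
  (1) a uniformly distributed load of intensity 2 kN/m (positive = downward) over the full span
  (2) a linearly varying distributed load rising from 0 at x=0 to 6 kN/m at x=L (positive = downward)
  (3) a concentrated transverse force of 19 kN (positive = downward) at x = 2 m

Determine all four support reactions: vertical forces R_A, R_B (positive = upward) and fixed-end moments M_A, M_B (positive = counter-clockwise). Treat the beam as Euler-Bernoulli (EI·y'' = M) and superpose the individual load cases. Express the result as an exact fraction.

R_A = 3439/135 kN, M_A = 1354/45 kN·m, R_B = 3176/135 kN, M_B = -1136/45 kN·m

Load 1 — uniform load w=2 kN/m over full span:
  R_A = wL/2 = 2·6/2 = 6 kN
  M_A = wL²/12 = 2·6²/12 = 6 kN·m
  R_B = wL/2 = 2·6/2 = 6 kN
  M_B = -wL²/12 = -2·6²/12 = -6 kN·m
Load 2 — triangular load w₀=6 kN/m (0→w₀ over full span):
  R_A = 3w₀L/20 = 3·6·6/20 = 27/5 kN
  M_A = w₀L²/30 = 6·6²/30 = 36/5 kN·m
  R_B = 7w₀L/20 = 7·6·6/20 = 63/5 kN
  M_B = -w₀L²/20 = -6·6²/20 = -54/5 kN·m
Load 3 — point force P=19 kN at a=2 m (b=L-a=4):
  R_A = Pb²(3a+b)/L³ = 19·4²·(3·2+4)/6³ = 380/27 kN
  M_A = Pab²/L² = 19·2·4²/6² = 152/9 kN·m
  R_B = Pa²(a+3b)/L³ = 19·2²·(2+3·4)/6³ = 133/27 kN
  M_B = -Pa²b/L² = -19·2²·4/6² = -76/9 kN·m
Superposition: R_A = 3439/135 kN, M_A = 1354/45 kN·m, R_B = 3176/135 kN, M_B = -1136/45 kN·m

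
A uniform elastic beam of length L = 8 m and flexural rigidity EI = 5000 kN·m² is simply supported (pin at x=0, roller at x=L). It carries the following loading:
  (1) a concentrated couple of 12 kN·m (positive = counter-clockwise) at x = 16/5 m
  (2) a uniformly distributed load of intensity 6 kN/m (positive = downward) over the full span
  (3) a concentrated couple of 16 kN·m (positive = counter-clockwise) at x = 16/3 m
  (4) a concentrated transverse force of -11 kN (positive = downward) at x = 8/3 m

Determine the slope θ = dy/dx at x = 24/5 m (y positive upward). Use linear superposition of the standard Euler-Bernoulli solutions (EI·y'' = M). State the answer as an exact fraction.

Load 1 — applied couple M₀=12 kN·m at a=16/5 m (b=L-a=24/5):
  θ_1 = (M₀x²/(2L)-M₀(x-a)+C₁)/EI  [x>a] with C₁=M₀(3b²-L²)/(6L)=32/25 = (12·(24/5)²/(2·8)-12·((24/5)-(16/5))+(32/25))/5000 = -2/15625 rad
Load 2 — uniform load w=6 kN/m over full span:
  θ_2 = -w(L³-6Lx²+4x³)/(24EI) = -6·(8³-6·8·(24/5)²+4·(24/5)³)/(24·5000) = 592/78125 rad
Load 3 — applied couple M₀=16 kN·m at a=16/3 m (b=L-a=8/3):
  θ_3 = (M₀x²/(2L)+C₁)/EI  [x≤a] with C₁=M₀(3b²-L²)/(6L)=-128/9 = (16·(24/5)²/(2·8)+(-128/9))/5000 = 248/140625 rad
Load 4 — point force P=-11 kN at a=8/3 m (b=L-a=16/3):
  θ_4 = -Pa(2L²-6Lx+3x²+a²)/(6LEI)  [x>a] = -(-11)·(8/3)·(2·8²-6·8·(24/5)+3·(24/5)²+(8/3)²)/(6·8·5000) = -4048/1265625 rad
Superposition: θ = Σ θ_i = 38062/6328125 rad ≈ 0.006015 rad

θ(24/5) = 38062/6328125 rad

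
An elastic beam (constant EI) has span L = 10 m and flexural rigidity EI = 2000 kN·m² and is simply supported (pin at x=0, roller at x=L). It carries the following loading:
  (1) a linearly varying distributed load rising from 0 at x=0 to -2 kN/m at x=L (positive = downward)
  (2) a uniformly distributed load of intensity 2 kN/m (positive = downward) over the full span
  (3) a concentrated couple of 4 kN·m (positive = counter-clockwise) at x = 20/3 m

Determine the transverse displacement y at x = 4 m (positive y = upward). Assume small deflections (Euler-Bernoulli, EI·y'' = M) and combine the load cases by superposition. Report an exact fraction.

y(4) = -1966/28125 m

Load 1 — triangular load w₀=-2 kN/m (0→w₀ over full span):
  y_1 = -w₀x(7L⁴-10L²x²+3x⁴)/(360LEI) = -(-2)·4·(7·10⁴-10·10²·4²+3·4⁴)/(360·10·2000) = 1141/18750 m
Load 2 — uniform load w=2 kN/m over full span:
  y_2 = -wx(L³-2Lx²+x³)/(24EI) = -2·4·(10³-2·10·4²+4³)/(24·2000) = -31/250 m
Load 3 — applied couple M₀=4 kN·m at a=20/3 m (b=L-a=10/3):
  y_3 = (M₀x³/(6L)+C₁x)/EI  [x≤a] with C₁=M₀(3b²-L²)/(6L)=-40/9 = (4·4³/(6·10)+(-40/9)·4)/2000 = -38/5625 m
Superposition: y = Σ y_i = -1966/28125 m ≈ -0.069902 m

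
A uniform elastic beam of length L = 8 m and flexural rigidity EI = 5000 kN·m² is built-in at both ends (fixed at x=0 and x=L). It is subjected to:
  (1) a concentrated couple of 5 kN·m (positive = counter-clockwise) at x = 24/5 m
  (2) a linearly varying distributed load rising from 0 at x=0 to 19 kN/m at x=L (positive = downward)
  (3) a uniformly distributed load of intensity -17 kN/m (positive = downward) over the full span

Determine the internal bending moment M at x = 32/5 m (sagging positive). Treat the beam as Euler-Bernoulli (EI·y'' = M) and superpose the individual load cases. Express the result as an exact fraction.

M(32/5) = 551/125 kN·m

Load 1 — applied couple M₀=5 kN·m at a=24/5 m (b=L-a=16/5):
  M_1 = R_Ax - M_A - M₀  [x>a] with R_A=9/10, M_A=8/5 = (9/10)·(32/5) - (8/5) - 5 = -21/25 kN·m
Load 2 — triangular load w₀=19 kN/m (0→w₀ over full span):
  M_2 = 3w₀Lx/20 - w₀L²/30 - w₀x³/(6L) = 3·19·8·(32/5)/20 - 19·8²/30 - 19·(32/5)³/(6·8) = 608/375 kN·m
Load 3 — uniform load w=-17 kN/m over full span:
  M_3 = wLx/2 - wL²/12 - wx²/2 = (-17)·8·(32/5)/2 - (-17)·8²/12 - (-17)·(32/5)²/2 = 272/75 kN·m
Superposition: M = Σ M_i = 551/125 kN·m ≈ 4.408000 kN·m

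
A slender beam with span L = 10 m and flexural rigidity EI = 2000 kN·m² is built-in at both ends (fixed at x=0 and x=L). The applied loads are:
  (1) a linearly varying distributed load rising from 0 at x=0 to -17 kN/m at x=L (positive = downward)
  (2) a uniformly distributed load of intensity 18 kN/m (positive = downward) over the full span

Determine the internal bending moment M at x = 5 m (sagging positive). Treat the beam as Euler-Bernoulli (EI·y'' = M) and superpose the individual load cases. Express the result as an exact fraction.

Load 1 — triangular load w₀=-17 kN/m (0→w₀ over full span):
  M_1 = 3w₀Lx/20 - w₀L²/30 - w₀x³/(6L) = 3·(-17)·10·5/20 - (-17)·10²/30 - (-17)·5³/(6·10) = -425/12 kN·m
Load 2 — uniform load w=18 kN/m over full span:
  M_2 = wLx/2 - wL²/12 - wx²/2 = 18·10·5/2 - 18·10²/12 - 18·5²/2 = 75 kN·m
Superposition: M = Σ M_i = 475/12 kN·m ≈ 39.583333 kN·m

M(5) = 475/12 kN·m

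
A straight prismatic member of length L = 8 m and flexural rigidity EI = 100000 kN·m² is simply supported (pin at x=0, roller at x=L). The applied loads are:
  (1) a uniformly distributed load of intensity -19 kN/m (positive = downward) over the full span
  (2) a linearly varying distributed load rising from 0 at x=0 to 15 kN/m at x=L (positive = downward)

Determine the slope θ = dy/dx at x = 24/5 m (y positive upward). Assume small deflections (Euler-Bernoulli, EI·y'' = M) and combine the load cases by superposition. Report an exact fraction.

Load 1 — uniform load w=-19 kN/m over full span:
  θ_1 = -w(L³-6Lx²+4x³)/(24EI) = -(-19)·(8³-6·8·(24/5)²+4·(24/5)³)/(24·100000) = -1406/1171875 rad
Load 2 — triangular load w₀=15 kN/m (0→w₀ over full span):
  θ_2 = -w₀(7L⁴-30L²x²+15x⁴)/(360LEI) = -15·(7·8⁴-30·8²·(24/5)²+15·(24/5)⁴)/(360·8·100000) = 464/1171875 rad
Superposition: θ = Σ θ_i = -314/390625 rad ≈ -0.000804 rad

θ(24/5) = -314/390625 rad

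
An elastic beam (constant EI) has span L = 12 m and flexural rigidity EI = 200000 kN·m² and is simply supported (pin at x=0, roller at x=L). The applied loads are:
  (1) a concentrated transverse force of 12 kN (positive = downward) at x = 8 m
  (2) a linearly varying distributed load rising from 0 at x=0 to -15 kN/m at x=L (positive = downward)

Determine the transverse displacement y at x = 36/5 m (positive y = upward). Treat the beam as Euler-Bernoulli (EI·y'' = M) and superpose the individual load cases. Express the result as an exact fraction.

Load 1 — point force P=12 kN at a=8 m (b=L-a=4):
  y_1 = -Pbx(L²-b²-x²)/(6LEI)  [x≤a] = -12·4·(36/5)·(12²-4²-(36/5)²)/(6·12·200000) = -714/390625 m
Load 2 — triangular load w₀=-15 kN/m (0→w₀ over full span):
  y_2 = -w₀x(7L⁴-10L²x²+3x⁴)/(360LEI) = -(-15)·(36/5)·(7·12⁴-10·12²·(36/5)²+3·(36/5)⁴)/(360·12·200000) = 95904/9765625 m
Superposition: y = Σ y_i = 78054/9765625 m ≈ 0.007993 m

y(36/5) = 78054/9765625 m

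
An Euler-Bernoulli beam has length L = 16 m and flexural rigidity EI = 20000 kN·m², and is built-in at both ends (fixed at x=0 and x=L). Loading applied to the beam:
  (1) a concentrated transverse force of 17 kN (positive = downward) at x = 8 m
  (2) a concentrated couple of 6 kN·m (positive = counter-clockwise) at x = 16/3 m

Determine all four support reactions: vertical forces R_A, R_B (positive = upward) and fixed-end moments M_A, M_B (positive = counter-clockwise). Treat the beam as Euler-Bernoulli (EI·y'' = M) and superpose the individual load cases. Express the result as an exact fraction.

Load 1 — point force P=17 kN at a=8 m (b=L-a=8):
  R_A = Pb²(3a+b)/L³ = 17·8²·(3·8+8)/16³ = 17/2 kN
  M_A = Pab²/L² = 17·8·8²/16² = 34 kN·m
  R_B = Pa²(a+3b)/L³ = 17·8²·(8+3·8)/16³ = 17/2 kN
  M_B = -Pa²b/L² = -17·8²·8/16² = -34 kN·m
Load 2 — applied couple M₀=6 kN·m at a=16/3 m (b=L-a=32/3):
  R_A = 6M₀ab/L³ = 6·6·(16/3)·(32/3)/16³ = 1/2 kN
  M_A = M₀b(2a-b)/L² = 6·(32/3)·(2·(16/3)-(32/3))/16² = 0 kN·m
  R_B = -6M₀ab/L³ = -6·6·(16/3)·(32/3)/16³ = -1/2 kN
  M_B = M₀a(2b-a)/L² = 6·(16/3)·(2·(32/3)-(16/3))/16² = 2 kN·m
Superposition: R_A = 9 kN, M_A = 34 kN·m, R_B = 8 kN, M_B = -32 kN·m

R_A = 9 kN, M_A = 34 kN·m, R_B = 8 kN, M_B = -32 kN·m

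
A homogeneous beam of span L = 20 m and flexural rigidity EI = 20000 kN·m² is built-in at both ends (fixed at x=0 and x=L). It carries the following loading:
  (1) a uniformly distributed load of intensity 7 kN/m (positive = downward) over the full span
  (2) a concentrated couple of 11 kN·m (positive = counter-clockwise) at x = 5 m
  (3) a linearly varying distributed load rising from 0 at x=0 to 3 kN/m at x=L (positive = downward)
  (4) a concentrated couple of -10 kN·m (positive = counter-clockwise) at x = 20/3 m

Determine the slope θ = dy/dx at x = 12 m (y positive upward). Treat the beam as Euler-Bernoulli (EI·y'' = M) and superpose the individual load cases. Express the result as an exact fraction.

θ(12) = 7801/600000 rad

Load 1 — uniform load w=7 kN/m over full span:
  θ_1 = -wx(L-x)(L-2x)/(12EI) = -7·12·(20-12)·(20-2·12)/(12·20000) = 7/625 rad
Load 2 — applied couple M₀=11 kN·m at a=5 m (b=L-a=15):
  θ_2 = (R_Ax²/2 - M_Ax - M₀(x-a))/EI  [x>a] with R_A=99/160, M_A=-33/16 = ((99/160)·12²/2 - (-33/16)·12 - 11·(12-5))/20000 = -77/200000 rad
Load 3 — triangular load w₀=3 kN/m (0→w₀ over full span):
  θ_3 = -w₀(2x(L-x)(L-2x)(x+2L)+x²(L-x)²)/(120LEI) = -3·(2·12·(20-12)·(20-2·12)·(12+2·20)+12²·(20-12)²)/(120·20·20000) = 6/3125 rad
Load 4 — applied couple M₀=-10 kN·m at a=20/3 m (b=L-a=40/3):
  θ_4 = (R_Ax²/2 - M_Ax - M₀(x-a))/EI  [x>a] with R_A=-2/3, M_A=0 = ((-2/3)·12²/2 - 0·12 - (-10)·(12-(20/3)))/20000 = 1/3750 rad
Superposition: θ = Σ θ_i = 7801/600000 rad ≈ 0.013002 rad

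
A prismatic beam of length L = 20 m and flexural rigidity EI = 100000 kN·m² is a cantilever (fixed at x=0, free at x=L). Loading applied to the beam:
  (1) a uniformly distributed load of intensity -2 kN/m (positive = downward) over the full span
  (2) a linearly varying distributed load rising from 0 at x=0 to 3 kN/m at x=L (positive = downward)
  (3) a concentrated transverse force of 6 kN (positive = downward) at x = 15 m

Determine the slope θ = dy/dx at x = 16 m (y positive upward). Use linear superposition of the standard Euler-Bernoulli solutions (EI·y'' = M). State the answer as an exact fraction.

Load 1 — uniform load w=-2 kN/m over full span:
  θ_1 = -wx(x²-3Lx+3L²)/(6EI) = -(-2)·16·(16²-3·20·16+3·20²)/(6·100000) = 248/9375 rad
Load 2 — triangular load w₀=3 kN/m (0→w₀ over full span):
  θ_2 = (w₀Lx²/4-w₀L²x/3-w₀x⁴/(24L))/EI = (3·20·16²/4-3·20²·16/3-3·16⁴/(24·20))/100000 = -464/15625 rad
Load 3 — point force P=6 kN at a=15 m (b=L-a=5):
  θ_3 = -Pa²/(2EI)  [x>a] = -6·15²/(2·100000) = -27/4000 rad
Superposition: θ = Σ θ_i = -14989/1500000 rad ≈ -0.009993 rad

θ(16) = -14989/1500000 rad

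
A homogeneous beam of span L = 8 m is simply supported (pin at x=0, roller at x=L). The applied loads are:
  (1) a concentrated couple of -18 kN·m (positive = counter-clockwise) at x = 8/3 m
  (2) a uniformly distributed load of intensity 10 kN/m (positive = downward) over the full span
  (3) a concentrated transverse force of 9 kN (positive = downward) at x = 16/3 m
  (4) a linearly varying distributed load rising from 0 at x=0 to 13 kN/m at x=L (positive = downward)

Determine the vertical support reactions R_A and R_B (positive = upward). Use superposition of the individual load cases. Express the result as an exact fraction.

Load 1 — applied couple M₀=-18 kN·m at a=8/3 m (b=L-a=16/3):
  R_A = M₀/L = (-18)/8 = -9/4 kN
  R_B = -M₀/L = -(-18)/8 = 9/4 kN
Load 2 — uniform load w=10 kN/m over full span:
  R_A = wL/2 = 10·8/2 = 40 kN
  R_B = wL/2 = 10·8/2 = 40 kN
Load 3 — point force P=9 kN at a=16/3 m (b=L-a=8/3):
  R_A = Pb/L = 9·(8/3)/8 = 3 kN
  R_B = Pa/L = 9·(16/3)/8 = 6 kN
Load 4 — triangular load w₀=13 kN/m (0→w₀ over full span):
  R_A = w₀L/6 = 13·8/6 = 52/3 kN
  R_B = w₀L/3 = 13·8/3 = 104/3 kN
Superposition: R_A = 697/12 kN, R_B = 995/12 kN

R_A = 697/12 kN, R_B = 995/12 kN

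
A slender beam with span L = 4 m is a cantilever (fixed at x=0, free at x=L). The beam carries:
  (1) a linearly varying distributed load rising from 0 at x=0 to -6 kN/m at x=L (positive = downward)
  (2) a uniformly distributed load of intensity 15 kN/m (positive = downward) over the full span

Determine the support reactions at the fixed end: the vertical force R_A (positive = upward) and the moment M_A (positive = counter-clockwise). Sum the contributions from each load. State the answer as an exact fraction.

R_A = 48 kN, M_A = 88 kN·m

Load 1 — triangular load w₀=-6 kN/m (0→w₀ over full span):
  R_A = w₀L/2 = (-6)·4/2 = -12 kN
  M_A = w₀L²/3 = (-6)·4²/3 = -32 kN·m
Load 2 — uniform load w=15 kN/m over full span:
  R_A = wL = 15·4 = 60 kN
  M_A = wL²/2 = 15·4²/2 = 120 kN·m
Superposition: R_A = 48 kN, M_A = 88 kN·m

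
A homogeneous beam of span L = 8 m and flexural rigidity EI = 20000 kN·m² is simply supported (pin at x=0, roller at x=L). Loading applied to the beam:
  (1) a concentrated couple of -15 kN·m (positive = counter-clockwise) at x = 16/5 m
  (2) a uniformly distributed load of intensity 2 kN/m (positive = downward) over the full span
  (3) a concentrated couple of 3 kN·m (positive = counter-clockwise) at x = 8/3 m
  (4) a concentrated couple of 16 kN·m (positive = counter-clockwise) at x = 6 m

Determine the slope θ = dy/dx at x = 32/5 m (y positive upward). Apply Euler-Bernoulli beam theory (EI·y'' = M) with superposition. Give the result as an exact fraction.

Load 1 — applied couple M₀=-15 kN·m at a=16/5 m (b=L-a=24/5):
  θ_1 = (M₀x²/(2L)-M₀(x-a)+C₁)/EI  [x>a] with C₁=M₀(3b²-L²)/(6L)=-8/5 = ((-15)·(32/5)²/(2·8)-(-15)·((32/5)-(16/5))+(-8/5))/20000 = 1/2500 rad
Load 2 — uniform load w=2 kN/m over full span:
  θ_2 = -w(L³-6Lx²+4x³)/(24EI) = -2·(8³-6·8·(32/5)²+4·(32/5)³)/(24·20000) = 132/78125 rad
Load 3 — applied couple M₀=3 kN·m at a=8/3 m (b=L-a=16/3):
  θ_3 = (M₀x²/(2L)-M₀(x-a)+C₁)/EI  [x>a] with C₁=M₀(3b²-L²)/(6L)=4/3 = (3·(32/5)²/(2·8)-3·((32/5)-(8/3))+(4/3))/20000 = -41/375000 rad
Load 4 — applied couple M₀=16 kN·m at a=6 m (b=L-a=2):
  θ_4 = (M₀x²/(2L)-M₀(x-a)+C₁)/EI  [x>a] with C₁=M₀(3b²-L²)/(6L)=-52/3 = (16·(32/5)²/(2·8)-16·((32/5)-6)+(-52/3))/20000 = 323/375000 rad
Superposition: θ = Σ θ_i = 222/78125 rad ≈ 0.002842 rad

θ(32/5) = 222/78125 rad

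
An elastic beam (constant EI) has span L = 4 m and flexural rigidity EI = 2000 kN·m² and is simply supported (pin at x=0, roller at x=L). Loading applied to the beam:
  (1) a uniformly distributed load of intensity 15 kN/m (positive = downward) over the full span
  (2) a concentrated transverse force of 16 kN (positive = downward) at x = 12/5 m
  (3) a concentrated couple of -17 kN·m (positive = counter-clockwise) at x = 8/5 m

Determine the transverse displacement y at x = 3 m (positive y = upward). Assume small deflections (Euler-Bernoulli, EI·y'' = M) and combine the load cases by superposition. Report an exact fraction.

y(3) = -27797/1000000 m

Load 1 — uniform load w=15 kN/m over full span:
  y_1 = -wx(L³-2Lx²+x³)/(24EI) = -15·3·(4³-2·4·3²+3³)/(24·2000) = -57/3200 m
Load 2 — point force P=16 kN at a=12/5 m (b=L-a=8/5):
  y_2 = -Pa(L-x)(2Lx-a²-x²)/(6LEI)  [x>a] = -16·(12/5)·(4-3)·(2·4·3-(12/5)²-3²)/(6·4·2000) = -231/31250 m
Load 3 — applied couple M₀=-17 kN·m at a=8/5 m (b=L-a=12/5):
  y_3 = (M₀x³/(6L)-M₀(x-a)²/2+C₁x)/EI  [x>a] with C₁=M₀(3b²-L²)/(6L)=-68/75 = ((-17)·3³/(6·4)-(-17)·(3-(8/5))²/2+(-68/75)·3)/2000 = -1037/400000 m
Superposition: y = Σ y_i = -27797/1000000 m ≈ -0.027797 m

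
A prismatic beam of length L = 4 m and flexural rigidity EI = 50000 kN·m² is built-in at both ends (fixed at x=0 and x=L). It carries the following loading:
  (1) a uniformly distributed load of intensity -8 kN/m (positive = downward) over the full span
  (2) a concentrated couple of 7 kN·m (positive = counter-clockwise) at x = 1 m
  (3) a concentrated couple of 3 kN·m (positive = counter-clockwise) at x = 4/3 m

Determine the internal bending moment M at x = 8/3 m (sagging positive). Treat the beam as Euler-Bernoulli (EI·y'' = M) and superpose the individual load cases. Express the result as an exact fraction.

Load 1 — uniform load w=-8 kN/m over full span:
  M_1 = wLx/2 - wL²/12 - wx²/2 = (-8)·4·(8/3)/2 - (-8)·4²/12 - (-8)·(8/3)²/2 = -32/9 kN·m
Load 2 — applied couple M₀=7 kN·m at a=1 m (b=L-a=3):
  M_2 = R_Ax - M_A - M₀  [x>a] with R_A=63/32, M_A=-21/16 = (63/32)·(8/3) - (-21/16) - 7 = -7/16 kN·m
Load 3 — applied couple M₀=3 kN·m at a=4/3 m (b=L-a=8/3):
  M_3 = R_Ax - M_A - M₀  [x>a] with R_A=1, M_A=0 = 1·(8/3) - 0 - 3 = -1/3 kN·m
Superposition: M = Σ M_i = -623/144 kN·m ≈ -4.326389 kN·m

M(8/3) = -623/144 kN·m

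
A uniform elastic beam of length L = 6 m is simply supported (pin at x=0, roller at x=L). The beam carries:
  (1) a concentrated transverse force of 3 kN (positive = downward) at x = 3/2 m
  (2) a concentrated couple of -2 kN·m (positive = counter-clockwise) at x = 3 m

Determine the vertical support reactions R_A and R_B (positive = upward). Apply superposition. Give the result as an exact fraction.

Load 1 — point force P=3 kN at a=3/2 m (b=L-a=9/2):
  R_A = Pb/L = 3·(9/2)/6 = 9/4 kN
  R_B = Pa/L = 3·(3/2)/6 = 3/4 kN
Load 2 — applied couple M₀=-2 kN·m at a=3 m (b=L-a=3):
  R_A = M₀/L = (-2)/6 = -1/3 kN
  R_B = -M₀/L = -(-2)/6 = 1/3 kN
Superposition: R_A = 23/12 kN, R_B = 13/12 kN

R_A = 23/12 kN, R_B = 13/12 kN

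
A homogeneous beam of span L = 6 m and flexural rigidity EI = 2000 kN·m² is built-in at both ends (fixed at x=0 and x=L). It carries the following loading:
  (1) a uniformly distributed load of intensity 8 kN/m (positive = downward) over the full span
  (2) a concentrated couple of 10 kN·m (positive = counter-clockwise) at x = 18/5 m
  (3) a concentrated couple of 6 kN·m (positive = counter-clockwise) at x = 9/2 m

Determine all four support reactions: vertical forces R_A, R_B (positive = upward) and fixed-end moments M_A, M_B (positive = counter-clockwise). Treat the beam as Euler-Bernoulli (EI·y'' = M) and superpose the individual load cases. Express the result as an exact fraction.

Load 1 — uniform load w=8 kN/m over full span:
  R_A = wL/2 = 8·6/2 = 24 kN
  M_A = wL²/12 = 8·6²/12 = 24 kN·m
  R_B = wL/2 = 8·6/2 = 24 kN
  M_B = -wL²/12 = -8·6²/12 = -24 kN·m
Load 2 — applied couple M₀=10 kN·m at a=18/5 m (b=L-a=12/5):
  R_A = 6M₀ab/L³ = 6·10·(18/5)·(12/5)/6³ = 12/5 kN
  M_A = M₀b(2a-b)/L² = 10·(12/5)·(2·(18/5)-(12/5))/6² = 16/5 kN·m
  R_B = -6M₀ab/L³ = -6·10·(18/5)·(12/5)/6³ = -12/5 kN
  M_B = M₀a(2b-a)/L² = 10·(18/5)·(2·(12/5)-(18/5))/6² = 6/5 kN·m
Load 3 — applied couple M₀=6 kN·m at a=9/2 m (b=L-a=3/2):
  R_A = 6M₀ab/L³ = 6·6·(9/2)·(3/2)/6³ = 9/8 kN
  M_A = M₀b(2a-b)/L² = 6·(3/2)·(2·(9/2)-(3/2))/6² = 15/8 kN·m
  R_B = -6M₀ab/L³ = -6·6·(9/2)·(3/2)/6³ = -9/8 kN
  M_B = M₀a(2b-a)/L² = 6·(9/2)·(2·(3/2)-(9/2))/6² = -9/8 kN·m
Superposition: R_A = 1101/40 kN, M_A = 1163/40 kN·m, R_B = 819/40 kN, M_B = -957/40 kN·m

R_A = 1101/40 kN, M_A = 1163/40 kN·m, R_B = 819/40 kN, M_B = -957/40 kN·m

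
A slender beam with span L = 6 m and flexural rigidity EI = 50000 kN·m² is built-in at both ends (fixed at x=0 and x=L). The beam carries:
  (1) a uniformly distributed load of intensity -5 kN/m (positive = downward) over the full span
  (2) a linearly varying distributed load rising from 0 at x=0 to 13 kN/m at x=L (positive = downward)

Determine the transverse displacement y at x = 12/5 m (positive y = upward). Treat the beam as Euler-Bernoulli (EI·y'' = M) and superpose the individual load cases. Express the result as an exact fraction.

y(12/5) = -7533/97656250 m

Load 1 — uniform load w=-5 kN/m over full span:
  y_1 = -wx²(L-x)²/(24EI) = -(-5)·(12/5)²·(6-(12/5))²/(24·50000) = 243/781250 m
Load 2 — triangular load w₀=13 kN/m (0→w₀ over full span):
  y_2 = -w₀x²(L-x)²(x+2L)/(120LEI) = -13·(12/5)²·(6-(12/5))²·((12/5)+2·6)/(120·6·50000) = -18954/48828125 m
Superposition: y = Σ y_i = -7533/97656250 m ≈ -0.000077 m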